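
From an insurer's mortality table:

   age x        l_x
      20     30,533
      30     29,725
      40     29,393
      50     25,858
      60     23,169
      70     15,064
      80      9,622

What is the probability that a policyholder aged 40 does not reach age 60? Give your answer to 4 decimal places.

0.2118

P(die before 60 | alive at 40) = 1 − l_60/l_40 = 1 − 23,169/29,393 = (6,224)/29,393 = 0.211751.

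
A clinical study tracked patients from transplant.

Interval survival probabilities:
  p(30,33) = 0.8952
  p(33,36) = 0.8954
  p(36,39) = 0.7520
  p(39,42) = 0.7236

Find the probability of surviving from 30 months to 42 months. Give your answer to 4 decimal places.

The overall survival probability is 0.8952 × 0.8954 × 0.7520 × 0.7236.
= 0.436168.

0.4362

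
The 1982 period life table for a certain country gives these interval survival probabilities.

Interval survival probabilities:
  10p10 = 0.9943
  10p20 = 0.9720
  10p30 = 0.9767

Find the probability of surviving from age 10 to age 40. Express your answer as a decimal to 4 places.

0.9439

The overall survival probability is 0.9943 × 0.9720 × 0.9767.
= 0.943941.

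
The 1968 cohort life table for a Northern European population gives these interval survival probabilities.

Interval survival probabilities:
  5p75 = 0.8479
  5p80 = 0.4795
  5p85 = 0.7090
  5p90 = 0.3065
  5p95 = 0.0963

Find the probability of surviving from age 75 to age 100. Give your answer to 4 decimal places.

0.0085

The overall survival probability is 0.8479 × 0.4795 × 0.7090 × 0.3065 × 0.0963.
= 0.008508.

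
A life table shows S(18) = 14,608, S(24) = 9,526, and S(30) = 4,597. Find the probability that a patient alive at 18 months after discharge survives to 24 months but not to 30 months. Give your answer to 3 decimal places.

0.337

This is the probability of reaching 24 but not 30, conditional on being alive at 18: (S(24) − S(30)) / S(18).
= (9,526 − 4,597) / 14,608 = 4,929 / 14,608 = 0.337418.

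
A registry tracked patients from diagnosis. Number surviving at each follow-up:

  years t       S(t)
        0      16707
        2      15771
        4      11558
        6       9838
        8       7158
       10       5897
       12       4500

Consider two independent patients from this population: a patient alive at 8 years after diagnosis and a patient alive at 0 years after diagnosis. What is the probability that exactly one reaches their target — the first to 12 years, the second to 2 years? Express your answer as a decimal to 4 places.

p₁ = S(12)/S(8) = 4500/7158 = 0.628667; p₂ = S(2)/S(0) = 15771/16707 = 0.943976.
P(exactly one) = p₁(1−p₂) + (1−p₁)p₂ = 0.035220 + 0.350529 = 0.385750.

0.3857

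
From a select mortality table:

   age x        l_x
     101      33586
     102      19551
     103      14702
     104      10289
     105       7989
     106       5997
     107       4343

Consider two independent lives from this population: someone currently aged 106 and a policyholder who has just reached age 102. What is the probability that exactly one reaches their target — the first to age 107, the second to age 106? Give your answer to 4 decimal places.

0.5867

p₁ = l_107/l_106 = 4343/5997 = 0.724195; p₂ = l_106/l_102 = 5997/19551 = 0.306736.
P(exactly one) = p₁(1−p₂) + (1−p₁)p₂ = 0.502058 + 0.084599 = 0.586658.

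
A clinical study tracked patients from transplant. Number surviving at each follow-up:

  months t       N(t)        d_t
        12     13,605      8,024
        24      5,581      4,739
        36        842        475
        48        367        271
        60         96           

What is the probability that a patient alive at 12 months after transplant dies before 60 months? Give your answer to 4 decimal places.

P(die before 60 | alive at 12) = 1 − N(60)/N(12) = 1 − 96/13,605 = (13,509)/13,605 = 0.992944.

0.9929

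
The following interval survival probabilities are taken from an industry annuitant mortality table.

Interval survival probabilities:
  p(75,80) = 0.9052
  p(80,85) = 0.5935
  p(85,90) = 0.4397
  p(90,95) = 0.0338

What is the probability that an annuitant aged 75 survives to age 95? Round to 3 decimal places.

Chaining the interval survival probabilities: 0.9052 × 0.5935 × 0.4397 × 0.0338.
= 0.007984.

0.008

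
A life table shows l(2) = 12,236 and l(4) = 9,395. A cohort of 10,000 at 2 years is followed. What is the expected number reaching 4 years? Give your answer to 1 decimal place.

The relevant probability is 9,395/12,236 = 0.767816.
Expected number = 10,000 × 0.767816 = 7678.2.

7678.2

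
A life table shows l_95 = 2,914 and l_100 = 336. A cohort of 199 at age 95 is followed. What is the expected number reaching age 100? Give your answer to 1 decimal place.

The relevant probability is 336/2,914 = 0.115305.
Expected number = 199 × 0.115305 = 22.9.

22.9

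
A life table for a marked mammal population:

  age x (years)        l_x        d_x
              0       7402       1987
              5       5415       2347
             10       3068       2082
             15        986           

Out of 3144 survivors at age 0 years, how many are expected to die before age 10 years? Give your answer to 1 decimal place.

The relevant probability is 1 − 3068/7402 = 0.585517.
Expected number = 3144 × 0.585517 = 1840.9.

1840.9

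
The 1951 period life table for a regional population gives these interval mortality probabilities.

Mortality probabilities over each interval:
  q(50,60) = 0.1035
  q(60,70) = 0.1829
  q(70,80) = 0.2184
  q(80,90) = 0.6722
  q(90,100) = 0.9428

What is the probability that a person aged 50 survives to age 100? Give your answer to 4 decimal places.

0.0107

The overall survival probability is (1 − 0.1035) × (1 − 0.1829) × (1 − 0.2184) × (1 − 0.6722) × (1 − 0.9428).
= 0.8965 × 0.8171 × 0.7816 × 0.3278 × 0.0572 = 0.010735.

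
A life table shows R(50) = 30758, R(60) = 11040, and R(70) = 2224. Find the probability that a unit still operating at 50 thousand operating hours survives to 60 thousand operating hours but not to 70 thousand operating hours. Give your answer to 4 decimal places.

0.2866

This is the probability of reaching 60 but not 70, conditional on being operational at 50: (R(60) − R(70)) / R(50).
= (11040 − 2224) / 30758 = 8816 / 30758 = 0.286625.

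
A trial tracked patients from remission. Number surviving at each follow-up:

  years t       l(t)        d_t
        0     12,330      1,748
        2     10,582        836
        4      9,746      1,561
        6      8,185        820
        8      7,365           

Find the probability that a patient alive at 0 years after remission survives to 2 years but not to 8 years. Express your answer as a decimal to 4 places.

This is the probability of reaching 2 but not 8, conditional on being alive at 0: (l(2) − l(8)) / l(0).
= (10,582 − 7,365) / 12,330 = 3,217 / 12,330 = 0.260908.

0.2609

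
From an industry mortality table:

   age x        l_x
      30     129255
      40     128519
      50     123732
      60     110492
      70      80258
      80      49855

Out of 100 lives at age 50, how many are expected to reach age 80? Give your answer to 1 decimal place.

40.3

The relevant probability is 49855/123732 = 0.402927.
Expected number = 100 × 0.402927 = 40.3.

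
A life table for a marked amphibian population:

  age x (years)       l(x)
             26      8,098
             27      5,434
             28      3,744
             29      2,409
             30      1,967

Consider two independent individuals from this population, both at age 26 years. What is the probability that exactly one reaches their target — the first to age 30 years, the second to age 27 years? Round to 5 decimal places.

0.58794

p₁ = l(30)/l(26) = 1,967/8,098 = 0.242899; p₂ = l(27)/l(26) = 5,434/8,098 = 0.671030.
P(exactly one) = p₁(1−p₂) + (1−p₁)p₂ = 0.079906 + 0.508037 = 0.587944.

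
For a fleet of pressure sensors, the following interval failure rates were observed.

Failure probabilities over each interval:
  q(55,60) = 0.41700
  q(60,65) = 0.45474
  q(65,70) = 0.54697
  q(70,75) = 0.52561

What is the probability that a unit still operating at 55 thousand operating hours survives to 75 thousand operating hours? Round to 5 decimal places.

0.06832

Survival from 55 to 75 is the product of surviving each interval: (1 − 0.41700) × (1 − 0.45474) × (1 − 0.54697) × (1 − 0.52561).
= 0.58300 × 0.54526 × 0.45303 × 0.47439 = 0.068318.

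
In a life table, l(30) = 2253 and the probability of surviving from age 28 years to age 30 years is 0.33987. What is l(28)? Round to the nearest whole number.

l(28) = l(30) / p = 2253 / 0.33987 = 6629.

6629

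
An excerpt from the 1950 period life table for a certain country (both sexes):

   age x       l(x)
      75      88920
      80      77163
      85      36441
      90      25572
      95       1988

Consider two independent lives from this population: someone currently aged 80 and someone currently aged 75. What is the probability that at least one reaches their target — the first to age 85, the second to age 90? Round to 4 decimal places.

p₁ = l(85)/l(80) = 36441/77163 = 0.472260; p₂ = l(90)/l(75) = 25572/88920 = 0.287584.
P(at least one) = 1 − (1−p₁)(1−p₂) = 1 − 0.527740 × 0.712416 = 0.624030.

0.6240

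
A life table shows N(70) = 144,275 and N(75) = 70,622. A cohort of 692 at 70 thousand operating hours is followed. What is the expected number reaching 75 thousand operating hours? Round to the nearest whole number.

The relevant probability is 70,622/144,275 = 0.489496.
Expected number = 692 × 0.489496 = 339.

339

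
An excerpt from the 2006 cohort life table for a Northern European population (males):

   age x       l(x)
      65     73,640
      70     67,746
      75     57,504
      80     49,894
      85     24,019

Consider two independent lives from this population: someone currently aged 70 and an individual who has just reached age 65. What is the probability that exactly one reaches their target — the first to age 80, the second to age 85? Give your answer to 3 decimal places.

0.582

p₁ = l(80)/l(70) = 49,894/67,746 = 0.736486; p₂ = l(85)/l(65) = 24,019/73,640 = 0.326168.
P(exactly one) = p₁(1−p₂) + (1−p₁)p₂ = 0.496268 + 0.085950 = 0.582218.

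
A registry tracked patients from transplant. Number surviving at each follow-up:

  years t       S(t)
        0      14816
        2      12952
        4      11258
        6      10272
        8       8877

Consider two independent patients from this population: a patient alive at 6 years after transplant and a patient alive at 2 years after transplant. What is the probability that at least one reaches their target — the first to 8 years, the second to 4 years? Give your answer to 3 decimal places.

p₁ = S(8)/S(6) = 8877/10272 = 0.864194; p₂ = S(4)/S(2) = 11258/12952 = 0.869209.
P(at least one) = 1 − (1−p₁)(1−p₂) = 1 − 0.135806 × 0.130791 = 0.982238.

0.982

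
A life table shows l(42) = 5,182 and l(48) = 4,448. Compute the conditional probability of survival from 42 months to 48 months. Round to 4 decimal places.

0.8584

The conditional survival probability is l(48)/l(42) = 4,448/5,182 = 0.858356.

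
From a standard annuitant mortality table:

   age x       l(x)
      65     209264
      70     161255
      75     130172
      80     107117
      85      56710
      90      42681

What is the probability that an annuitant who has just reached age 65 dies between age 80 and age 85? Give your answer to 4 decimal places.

0.2409

This is the probability of reaching 80 but not 85, conditional on being alive at 65: (l(80) − l(85)) / l(65).
= (107117 − 56710) / 209264 = 50407 / 209264 = 0.240878.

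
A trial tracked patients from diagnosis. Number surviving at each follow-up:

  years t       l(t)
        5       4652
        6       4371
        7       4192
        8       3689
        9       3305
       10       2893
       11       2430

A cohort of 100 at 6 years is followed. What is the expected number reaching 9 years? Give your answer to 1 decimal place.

The relevant probability is 3305/4371 = 0.756120.
Expected number = 100 × 0.756120 = 75.6.

75.6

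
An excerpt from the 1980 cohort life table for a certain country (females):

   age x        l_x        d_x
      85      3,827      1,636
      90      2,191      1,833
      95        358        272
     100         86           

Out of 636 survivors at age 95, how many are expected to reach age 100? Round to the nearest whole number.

The relevant probability is 86/358 = 0.240223.
Expected number = 636 × 0.240223 = 153.

153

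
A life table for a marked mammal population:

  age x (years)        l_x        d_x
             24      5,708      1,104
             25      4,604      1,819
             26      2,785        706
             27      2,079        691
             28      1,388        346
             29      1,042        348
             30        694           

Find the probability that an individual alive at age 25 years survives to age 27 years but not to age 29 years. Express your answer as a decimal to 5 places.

This is the probability of reaching 27 but not 29, conditional on being alive at 25: (l_27 − l_29) / l_25.
= (2,079 − 1,042) / 4,604 = 1,037 / 4,604 = 0.225239.

0.22524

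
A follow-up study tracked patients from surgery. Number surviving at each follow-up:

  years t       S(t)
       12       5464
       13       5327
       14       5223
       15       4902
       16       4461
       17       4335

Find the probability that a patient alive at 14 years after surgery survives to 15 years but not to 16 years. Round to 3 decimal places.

0.084

This is the probability of reaching 15 but not 16, conditional on being alive at 14: (S(15) − S(16)) / S(14).
= (4902 − 4461) / 5223 = 441 / 5223 = 0.084434.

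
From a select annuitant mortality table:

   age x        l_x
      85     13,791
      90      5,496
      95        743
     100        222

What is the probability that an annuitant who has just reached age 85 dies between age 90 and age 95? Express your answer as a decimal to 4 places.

We want 5|5q85 = (l_90 − l_95)/l_85.
This is the probability of reaching 90 but not 95, conditional on being alive at 85: (l_90 − l_95) / l_85.
= (5,496 − 743) / 13,791 = 4,753 / 13,791 = 0.344645.

0.3446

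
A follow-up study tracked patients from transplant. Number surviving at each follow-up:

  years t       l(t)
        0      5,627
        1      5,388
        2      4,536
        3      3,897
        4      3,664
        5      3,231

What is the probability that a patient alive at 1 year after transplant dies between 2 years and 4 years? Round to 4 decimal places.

This is the probability of reaching 2 but not 4, conditional on being alive at 1: (l(2) − l(4)) / l(1).
= (4,536 − 3,664) / 5,388 = 872 / 5,388 = 0.161841.

0.1618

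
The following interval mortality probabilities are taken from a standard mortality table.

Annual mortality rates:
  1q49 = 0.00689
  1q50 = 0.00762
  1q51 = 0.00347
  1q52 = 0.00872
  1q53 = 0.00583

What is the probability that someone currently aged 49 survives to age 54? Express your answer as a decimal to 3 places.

The overall survival probability is (1 − 0.00689) × (1 − 0.00762) × (1 − 0.00347) × (1 − 0.00872) × (1 − 0.00583).
= 0.99311 × 0.99238 × 0.99653 × 0.99128 × 0.99417 = 0.967883.

0.968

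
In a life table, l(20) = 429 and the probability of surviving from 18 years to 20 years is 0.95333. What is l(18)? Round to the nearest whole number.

450

l(18) = l(20) / p = 429 / 0.95333 = 450.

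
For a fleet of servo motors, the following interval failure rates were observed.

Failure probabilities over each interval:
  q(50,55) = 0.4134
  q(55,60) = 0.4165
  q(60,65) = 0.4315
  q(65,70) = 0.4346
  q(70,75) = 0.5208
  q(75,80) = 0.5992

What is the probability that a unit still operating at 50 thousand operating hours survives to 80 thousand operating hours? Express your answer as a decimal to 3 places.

0.021

Chaining the interval survival probabilities: (1 − 0.4134) × (1 − 0.4165) × (1 − 0.4315) × (1 − 0.4346) × (1 − 0.5208) × (1 − 0.5992).
= 0.5866 × 0.5835 × 0.5685 × 0.5654 × 0.4792 × 0.4008 = 0.021131.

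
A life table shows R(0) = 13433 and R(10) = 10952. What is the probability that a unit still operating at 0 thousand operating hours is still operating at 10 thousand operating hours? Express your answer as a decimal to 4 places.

The conditional survival probability is R(10)/R(0) = 10952/13433 = 0.815306.

0.8153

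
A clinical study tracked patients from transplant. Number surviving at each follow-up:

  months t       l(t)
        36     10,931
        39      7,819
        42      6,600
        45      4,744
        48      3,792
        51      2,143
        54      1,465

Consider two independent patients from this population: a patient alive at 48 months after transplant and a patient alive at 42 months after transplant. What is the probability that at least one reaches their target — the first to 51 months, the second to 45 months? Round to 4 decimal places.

p₁ = l(51)/l(48) = 2,143/3,792 = 0.565137; p₂ = l(45)/l(42) = 4,744/6,600 = 0.718788.
P(at least one) = 1 − (1−p₁)(1−p₂) = 1 − 0.434863 × 0.281212 = 0.877711.

0.8777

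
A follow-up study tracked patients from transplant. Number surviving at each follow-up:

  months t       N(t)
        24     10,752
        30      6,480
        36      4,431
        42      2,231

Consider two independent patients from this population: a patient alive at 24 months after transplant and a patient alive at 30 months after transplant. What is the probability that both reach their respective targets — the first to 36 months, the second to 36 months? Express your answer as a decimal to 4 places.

p₁ = N(36)/N(24) = 4,431/10,752 = 0.412109; p₂ = N(36)/N(30) = 4,431/6,480 = 0.683796.
P(both) = p₁ × p₂ = 0.412109 × 0.683796 = 0.281798.

0.2818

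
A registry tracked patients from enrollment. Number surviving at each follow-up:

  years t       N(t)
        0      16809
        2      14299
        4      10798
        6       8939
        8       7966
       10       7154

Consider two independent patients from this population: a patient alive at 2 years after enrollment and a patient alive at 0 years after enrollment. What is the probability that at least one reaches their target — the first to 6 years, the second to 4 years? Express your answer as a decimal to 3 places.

0.866

p₁ = N(6)/N(2) = 8939/14299 = 0.625149; p₂ = N(4)/N(0) = 10798/16809 = 0.642394.
P(at least one) = 1 − (1−p₁)(1−p₂) = 1 − 0.374851 × 0.357606 = 0.865951.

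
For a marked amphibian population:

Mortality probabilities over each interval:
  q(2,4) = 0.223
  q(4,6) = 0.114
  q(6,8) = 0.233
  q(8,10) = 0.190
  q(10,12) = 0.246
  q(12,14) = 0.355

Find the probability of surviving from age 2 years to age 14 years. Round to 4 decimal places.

0.2080

P(survive 2→14) = (1 − 0.223) × (1 − 0.114) × (1 − 0.233) × (1 − 0.190) × (1 − 0.246) × (1 − 0.355).
= 0.777 × 0.886 × 0.767 × 0.810 × 0.754 × 0.645 = 0.208001.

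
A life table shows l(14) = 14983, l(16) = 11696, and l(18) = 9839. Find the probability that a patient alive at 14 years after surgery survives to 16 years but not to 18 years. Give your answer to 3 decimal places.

This is the probability of reaching 16 but not 18, conditional on being alive at 14: (l(16) − l(18)) / l(14).
= (11696 − 9839) / 14983 = 1857 / 14983 = 0.123940.

0.124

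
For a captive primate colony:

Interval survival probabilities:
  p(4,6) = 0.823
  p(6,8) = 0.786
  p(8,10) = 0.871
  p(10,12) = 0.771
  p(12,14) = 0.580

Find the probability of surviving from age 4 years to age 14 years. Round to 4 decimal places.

0.2520

Survival from 4 to 14 is the product of surviving each interval: 0.823 × 0.786 × 0.871 × 0.771 × 0.580.
= 0.251955.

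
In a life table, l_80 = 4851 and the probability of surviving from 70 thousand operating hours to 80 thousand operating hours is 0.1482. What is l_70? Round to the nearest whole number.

32733

l_70 = l_80 / p = 4851 / 0.1482 = 32733.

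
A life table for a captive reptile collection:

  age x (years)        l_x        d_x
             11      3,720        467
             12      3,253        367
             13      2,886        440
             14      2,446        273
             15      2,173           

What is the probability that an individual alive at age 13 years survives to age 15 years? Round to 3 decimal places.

The conditional survival probability is l_15/l_13 = 2,173/2,886 = 0.752945.

0.753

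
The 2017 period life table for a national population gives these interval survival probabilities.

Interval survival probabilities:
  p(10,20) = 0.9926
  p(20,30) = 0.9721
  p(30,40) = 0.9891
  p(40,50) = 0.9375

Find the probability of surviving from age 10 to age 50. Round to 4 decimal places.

0.8947

The overall survival probability is 0.9926 × 0.9721 × 0.9891 × 0.9375.
= 0.894740.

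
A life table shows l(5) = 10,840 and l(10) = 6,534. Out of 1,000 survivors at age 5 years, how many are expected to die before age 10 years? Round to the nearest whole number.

397

The relevant probability is 1 − 6,534/10,840 = 0.397232.
Expected number = 1,000 × 0.397232 = 397.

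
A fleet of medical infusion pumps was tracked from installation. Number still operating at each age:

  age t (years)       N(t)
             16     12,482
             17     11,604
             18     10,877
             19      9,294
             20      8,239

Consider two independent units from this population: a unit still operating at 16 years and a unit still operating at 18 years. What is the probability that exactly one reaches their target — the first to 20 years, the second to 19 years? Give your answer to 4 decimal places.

0.3865

p₁ = N(20)/N(16) = 8,239/12,482 = 0.660071; p₂ = N(19)/N(18) = 9,294/10,877 = 0.854464.
P(exactly one) = p₁(1−p₂) + (1−p₁)p₂ = 0.096064 + 0.290457 = 0.386521.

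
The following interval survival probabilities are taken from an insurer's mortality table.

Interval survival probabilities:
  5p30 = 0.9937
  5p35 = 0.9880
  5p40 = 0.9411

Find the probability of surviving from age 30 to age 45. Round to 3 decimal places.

0.924

Survival from 30 to 45 is the product of surviving each interval: 0.9937 × 0.9880 × 0.9411.
= 0.923949.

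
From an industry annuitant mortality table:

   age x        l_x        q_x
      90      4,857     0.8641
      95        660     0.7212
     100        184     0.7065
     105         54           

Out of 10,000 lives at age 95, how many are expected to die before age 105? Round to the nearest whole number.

The relevant probability is 1 − 54/660 = 0.918182.
Expected number = 10,000 × 0.918182 = 9182.

9182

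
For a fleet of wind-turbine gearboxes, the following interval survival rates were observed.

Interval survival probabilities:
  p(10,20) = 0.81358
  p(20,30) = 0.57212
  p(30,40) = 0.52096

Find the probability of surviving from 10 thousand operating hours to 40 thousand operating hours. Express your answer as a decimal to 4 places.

Survival from 10 to 40 is the product of surviving each interval: 0.81358 × 0.57212 × 0.52096.
= 0.242489.

0.2425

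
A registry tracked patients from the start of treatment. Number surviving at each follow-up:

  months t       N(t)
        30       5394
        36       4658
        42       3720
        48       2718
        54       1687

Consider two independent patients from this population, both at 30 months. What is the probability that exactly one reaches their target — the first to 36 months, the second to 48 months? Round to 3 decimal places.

0.497

p₁ = N(36)/N(30) = 4658/5394 = 0.863552; p₂ = N(48)/N(30) = 2718/5394 = 0.503893.
P(exactly one) = p₁(1−p₂) + (1−p₁)p₂ = 0.428414 + 0.068755 = 0.497169.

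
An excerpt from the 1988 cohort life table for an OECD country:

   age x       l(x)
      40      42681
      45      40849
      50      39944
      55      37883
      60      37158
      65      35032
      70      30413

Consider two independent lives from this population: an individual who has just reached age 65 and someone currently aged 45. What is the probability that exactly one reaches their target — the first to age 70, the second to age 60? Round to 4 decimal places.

0.1984

p₁ = l(70)/l(65) = 30413/35032 = 0.868149; p₂ = l(60)/l(45) = 37158/40849 = 0.909643.
P(exactly one) = p₁(1−p₂) + (1−p₁)p₂ = 0.078443 + 0.119937 = 0.198381.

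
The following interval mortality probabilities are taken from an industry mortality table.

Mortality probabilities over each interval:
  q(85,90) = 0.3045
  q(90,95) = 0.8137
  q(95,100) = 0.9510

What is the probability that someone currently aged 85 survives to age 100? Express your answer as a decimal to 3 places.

0.006

The overall survival probability is (1 − 0.3045) × (1 − 0.8137) × (1 − 0.9510).
= 0.6955 × 0.1863 × 0.0490 = 0.006349.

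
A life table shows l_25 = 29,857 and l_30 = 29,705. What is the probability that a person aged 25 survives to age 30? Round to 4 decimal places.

0.9949

We want 5p25 = l_30/l_25.
The conditional survival probability is l_30/l_25 = 29,705/29,857 = 0.994909.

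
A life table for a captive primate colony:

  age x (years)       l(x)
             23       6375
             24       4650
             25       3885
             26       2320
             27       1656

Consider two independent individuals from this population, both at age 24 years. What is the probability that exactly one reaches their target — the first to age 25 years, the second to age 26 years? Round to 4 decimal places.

0.5007

p₁ = l(25)/l(24) = 3885/4650 = 0.835484; p₂ = l(26)/l(24) = 2320/4650 = 0.498925.
P(exactly one) = p₁(1−p₂) + (1−p₁)p₂ = 0.418640 + 0.082081 = 0.500721.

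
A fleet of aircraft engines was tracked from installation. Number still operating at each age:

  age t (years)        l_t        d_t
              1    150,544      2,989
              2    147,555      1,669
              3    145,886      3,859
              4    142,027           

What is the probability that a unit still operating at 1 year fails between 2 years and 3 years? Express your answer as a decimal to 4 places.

This is the probability of reaching 2 but not 3, conditional on being operational at 1: (l_2 − l_3) / l_1.
= (147,555 − 145,886) / 150,544 = 1,669 / 150,544 = 0.011086.

0.0111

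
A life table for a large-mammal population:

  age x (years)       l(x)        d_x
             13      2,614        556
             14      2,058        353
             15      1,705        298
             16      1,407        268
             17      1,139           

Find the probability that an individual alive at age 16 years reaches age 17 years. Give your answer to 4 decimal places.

0.8095

The conditional survival probability is l(17)/l(16) = 1,139/1,407 = 0.809524.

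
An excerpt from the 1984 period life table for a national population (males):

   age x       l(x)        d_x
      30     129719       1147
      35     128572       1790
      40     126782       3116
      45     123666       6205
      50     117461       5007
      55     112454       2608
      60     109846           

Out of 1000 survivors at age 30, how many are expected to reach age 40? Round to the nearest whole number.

977

The relevant probability is 126782/129719 = 0.977359.
Expected number = 1000 × 0.977359 = 977.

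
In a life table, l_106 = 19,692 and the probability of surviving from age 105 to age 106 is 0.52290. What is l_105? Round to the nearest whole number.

l_105 = l_106 / p = 19,692 / 0.52290 = 37659.

37659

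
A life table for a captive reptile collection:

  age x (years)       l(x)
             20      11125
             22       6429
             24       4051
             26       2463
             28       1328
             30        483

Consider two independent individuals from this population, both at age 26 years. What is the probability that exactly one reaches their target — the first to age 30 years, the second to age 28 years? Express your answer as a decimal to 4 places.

0.5238

p₁ = l(30)/l(26) = 483/2463 = 0.196102; p₂ = l(28)/l(26) = 1328/2463 = 0.539180.
P(exactly one) = p₁(1−p₂) + (1−p₁)p₂ = 0.090368 + 0.433446 = 0.523813.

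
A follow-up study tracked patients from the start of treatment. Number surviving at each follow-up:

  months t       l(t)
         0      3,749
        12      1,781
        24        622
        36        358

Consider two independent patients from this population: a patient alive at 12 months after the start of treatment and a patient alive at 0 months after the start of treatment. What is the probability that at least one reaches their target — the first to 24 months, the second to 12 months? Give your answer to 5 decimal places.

p₁ = l(24)/l(12) = 622/1,781 = 0.349242; p₂ = l(12)/l(0) = 1,781/3,749 = 0.475060.
P(at least one) = 1 − (1−p₁)(1−p₂) = 1 − 0.650758 × 0.524940 = 0.658391.

0.65839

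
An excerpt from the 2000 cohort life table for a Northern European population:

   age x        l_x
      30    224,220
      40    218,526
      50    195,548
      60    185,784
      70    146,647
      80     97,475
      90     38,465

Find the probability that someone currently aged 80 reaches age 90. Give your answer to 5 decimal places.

0.39461

We want 10p80 = l_90/l_80.
The conditional survival probability is l_90/l_80 = 38,465/97,475 = 0.394614.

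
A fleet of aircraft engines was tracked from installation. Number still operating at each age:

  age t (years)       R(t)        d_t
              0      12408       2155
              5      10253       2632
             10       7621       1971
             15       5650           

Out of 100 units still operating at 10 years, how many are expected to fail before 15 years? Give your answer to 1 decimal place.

The relevant probability is 1 − 5650/7621 = 0.258627.
Expected number = 100 × 0.258627 = 25.9.

25.9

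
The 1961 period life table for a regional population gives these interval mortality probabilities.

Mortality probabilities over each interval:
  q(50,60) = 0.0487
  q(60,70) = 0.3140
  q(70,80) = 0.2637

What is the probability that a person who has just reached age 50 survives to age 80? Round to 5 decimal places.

0.48050

Survival from 50 to 80 is the product of surviving each interval: (1 − 0.0487) × (1 − 0.3140) × (1 − 0.2637).
= 0.9513 × 0.6860 × 0.7363 = 0.480503.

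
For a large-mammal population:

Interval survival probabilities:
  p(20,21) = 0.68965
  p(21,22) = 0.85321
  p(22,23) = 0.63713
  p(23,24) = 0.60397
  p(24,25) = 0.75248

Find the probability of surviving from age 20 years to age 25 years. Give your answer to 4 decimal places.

P(survive 20→25) = 0.68965 × 0.85321 × 0.63713 × 0.60397 × 0.75248.
= 0.170382.

0.1704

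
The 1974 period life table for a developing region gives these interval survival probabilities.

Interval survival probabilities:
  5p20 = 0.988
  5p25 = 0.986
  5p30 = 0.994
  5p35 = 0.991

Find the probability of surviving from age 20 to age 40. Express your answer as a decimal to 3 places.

0.960

Chaining the interval survival probabilities: 0.988 × 0.986 × 0.994 × 0.991.
= 0.959608.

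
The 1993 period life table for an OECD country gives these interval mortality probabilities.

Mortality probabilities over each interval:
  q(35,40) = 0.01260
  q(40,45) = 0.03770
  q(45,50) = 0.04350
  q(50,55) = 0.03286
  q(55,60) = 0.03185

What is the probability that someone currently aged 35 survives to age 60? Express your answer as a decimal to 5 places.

0.85098

P(survive 35→60) = (1 − 0.01260) × (1 − 0.03770) × (1 − 0.04350) × (1 − 0.03286) × (1 − 0.03185).
= 0.98740 × 0.96230 × 0.95650 × 0.96714 × 0.96815 = 0.850982.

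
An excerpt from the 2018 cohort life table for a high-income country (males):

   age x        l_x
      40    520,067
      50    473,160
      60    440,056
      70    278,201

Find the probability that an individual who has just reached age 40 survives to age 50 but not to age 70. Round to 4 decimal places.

This is the probability of reaching 50 but not 70, conditional on being alive at 40: (l_50 − l_70) / l_40.
= (473,160 − 278,201) / 520,067 = 194,959 / 520,067 = 0.374873.

0.3749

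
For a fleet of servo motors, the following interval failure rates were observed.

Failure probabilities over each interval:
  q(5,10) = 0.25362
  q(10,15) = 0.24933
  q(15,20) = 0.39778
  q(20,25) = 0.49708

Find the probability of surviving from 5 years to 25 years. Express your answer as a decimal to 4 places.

The overall survival probability is (1 − 0.25362) × (1 − 0.24933) × (1 − 0.39778) × (1 − 0.49708).
= 0.74638 × 0.75067 × 0.60222 × 0.50292 = 0.169693.

0.1697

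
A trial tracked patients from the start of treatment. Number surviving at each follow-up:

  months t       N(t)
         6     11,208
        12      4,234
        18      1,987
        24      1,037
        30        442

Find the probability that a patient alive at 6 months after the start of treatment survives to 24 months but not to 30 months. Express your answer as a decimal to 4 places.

0.0531

This is the probability of reaching 24 but not 30, conditional on being alive at 6: (N(24) − N(30)) / N(6).
= (1,037 − 442) / 11,208 = 595 / 11,208 = 0.053087.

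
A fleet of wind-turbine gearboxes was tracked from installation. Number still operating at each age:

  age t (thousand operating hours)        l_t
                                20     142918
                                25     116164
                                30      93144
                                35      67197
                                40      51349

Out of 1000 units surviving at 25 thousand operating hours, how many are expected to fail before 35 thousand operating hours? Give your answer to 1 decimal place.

The relevant probability is 1 − 67197/116164 = 0.421533.
Expected number = 1000 × 0.421533 = 421.5.

421.5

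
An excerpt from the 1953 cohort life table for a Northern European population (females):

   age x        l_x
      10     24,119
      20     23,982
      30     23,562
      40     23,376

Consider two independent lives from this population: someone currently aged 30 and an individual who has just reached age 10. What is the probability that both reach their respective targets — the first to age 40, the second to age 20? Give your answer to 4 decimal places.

0.9865

p₁ = l_40/l_30 = 23,376/23,562 = 0.992106; p₂ = l_20/l_10 = 23,982/24,119 = 0.994320.
P(both) = p₁ × p₂ = 0.992106 × 0.994320 = 0.986471.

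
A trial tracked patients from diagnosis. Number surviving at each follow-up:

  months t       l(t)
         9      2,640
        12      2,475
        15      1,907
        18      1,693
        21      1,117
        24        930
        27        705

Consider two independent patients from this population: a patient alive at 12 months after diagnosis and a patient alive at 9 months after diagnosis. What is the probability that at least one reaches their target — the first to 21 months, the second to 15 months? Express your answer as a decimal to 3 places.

p₁ = l(21)/l(12) = 1,117/2,475 = 0.451313; p₂ = l(15)/l(9) = 1,907/2,640 = 0.722348.
P(at least one) = 1 − (1−p₁)(1−p₂) = 1 − 0.548687 × 0.277652 = 0.847656.

0.848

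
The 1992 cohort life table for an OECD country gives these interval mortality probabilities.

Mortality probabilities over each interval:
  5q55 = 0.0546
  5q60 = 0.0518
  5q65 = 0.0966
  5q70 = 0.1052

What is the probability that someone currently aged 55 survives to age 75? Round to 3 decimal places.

0.725

The overall survival probability is (1 − 0.0546) × (1 − 0.0518) × (1 − 0.0966) × (1 − 0.1052).
= 0.9454 × 0.9482 × 0.9034 × 0.8948 = 0.724639.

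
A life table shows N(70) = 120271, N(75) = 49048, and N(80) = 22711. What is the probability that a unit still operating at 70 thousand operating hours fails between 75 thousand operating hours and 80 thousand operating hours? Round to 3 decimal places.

0.219

This is the probability of reaching 75 but not 80, conditional on being operational at 70: (N(75) − N(80)) / N(70).
= (49048 − 22711) / 120271 = 26337 / 120271 = 0.218980.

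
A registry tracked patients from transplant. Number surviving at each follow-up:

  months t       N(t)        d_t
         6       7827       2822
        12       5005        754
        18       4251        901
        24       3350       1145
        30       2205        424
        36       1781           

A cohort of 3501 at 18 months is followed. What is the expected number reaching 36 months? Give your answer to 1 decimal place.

The relevant probability is 1781/4251 = 0.418960.
Expected number = 3501 × 0.418960 = 1466.8.

1466.8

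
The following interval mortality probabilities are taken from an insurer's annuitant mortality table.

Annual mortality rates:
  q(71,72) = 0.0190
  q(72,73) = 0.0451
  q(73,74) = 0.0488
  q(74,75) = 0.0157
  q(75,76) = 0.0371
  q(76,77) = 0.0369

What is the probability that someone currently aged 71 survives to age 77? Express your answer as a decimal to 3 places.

Chaining the interval survival probabilities: (1 − 0.0190) × (1 − 0.0451) × (1 − 0.0488) × (1 − 0.0157) × (1 − 0.0371) × (1 − 0.0369).
= 0.9810 × 0.9549 × 0.9512 × 0.9843 × 0.9629 × 0.9631 = 0.813352.

0.813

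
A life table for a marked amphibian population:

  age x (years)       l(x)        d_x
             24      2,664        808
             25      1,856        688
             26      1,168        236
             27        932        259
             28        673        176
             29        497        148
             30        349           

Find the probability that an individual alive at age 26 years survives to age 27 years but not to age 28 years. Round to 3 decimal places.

This is the probability of reaching 27 but not 28, conditional on being alive at 26: (l(27) − l(28)) / l(26).
= (932 − 673) / 1,168 = 259 / 1,168 = 0.221747.

0.222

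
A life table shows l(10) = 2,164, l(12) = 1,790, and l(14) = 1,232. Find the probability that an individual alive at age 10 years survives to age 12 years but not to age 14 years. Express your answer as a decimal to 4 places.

0.2579

This is the probability of reaching 12 but not 14, conditional on being alive at 10: (l(12) − l(14)) / l(10).
= (1,790 − 1,232) / 2,164 = 558 / 2,164 = 0.257856.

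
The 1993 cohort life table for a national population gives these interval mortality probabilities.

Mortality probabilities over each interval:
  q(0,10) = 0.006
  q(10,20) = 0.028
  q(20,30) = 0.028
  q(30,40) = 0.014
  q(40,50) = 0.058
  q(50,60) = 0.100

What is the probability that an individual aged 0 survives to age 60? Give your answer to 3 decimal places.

Survival from 0 to 60 is the product of surviving each interval: (1 − 0.006) × (1 − 0.028) × (1 − 0.028) × (1 − 0.014) × (1 − 0.058) × (1 − 0.100).
= 0.994 × 0.972 × 0.972 × 0.986 × 0.942 × 0.900 = 0.785035.

0.785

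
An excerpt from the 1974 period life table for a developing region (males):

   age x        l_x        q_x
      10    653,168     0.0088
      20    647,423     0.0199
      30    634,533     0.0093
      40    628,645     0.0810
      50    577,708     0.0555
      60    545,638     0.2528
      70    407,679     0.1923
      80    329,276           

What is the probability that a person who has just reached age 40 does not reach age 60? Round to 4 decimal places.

0.1320

P(die before 60 | alive at 40) = 1 − l_60/l_40 = 1 − 545,638/628,645 = (83,007)/628,645 = 0.132041.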